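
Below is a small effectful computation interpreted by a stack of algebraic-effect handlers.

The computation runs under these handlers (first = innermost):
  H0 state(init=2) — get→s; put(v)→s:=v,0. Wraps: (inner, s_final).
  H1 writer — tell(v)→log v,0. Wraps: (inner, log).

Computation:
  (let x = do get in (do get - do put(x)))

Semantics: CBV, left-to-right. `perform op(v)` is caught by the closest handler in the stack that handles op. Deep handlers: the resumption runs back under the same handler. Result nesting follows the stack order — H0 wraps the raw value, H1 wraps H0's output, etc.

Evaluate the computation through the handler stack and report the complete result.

Evaluation trace:
get @ H0 ⇒ 2
get @ H0 ⇒ 2
put(2) @ H0 ⇒ s:=2
H0 returns (2, 2)
H1 returns ((2, 2), ())
= ((2, 2), ())

Answer: ((2, 2), ())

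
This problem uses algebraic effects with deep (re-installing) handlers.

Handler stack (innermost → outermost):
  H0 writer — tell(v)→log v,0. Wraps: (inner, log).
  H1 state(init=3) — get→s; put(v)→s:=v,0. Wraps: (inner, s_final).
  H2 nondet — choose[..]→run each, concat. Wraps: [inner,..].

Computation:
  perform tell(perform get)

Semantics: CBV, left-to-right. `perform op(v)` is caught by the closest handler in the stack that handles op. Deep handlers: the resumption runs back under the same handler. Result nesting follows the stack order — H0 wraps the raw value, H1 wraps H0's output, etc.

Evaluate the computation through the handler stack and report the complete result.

Evaluation trace:
get @ H1 ⇒ 3
tell(3) @ H0 ⇒ log+=3
H0 returns (0, (3))
H1 returns ((0, (3)), 3)
H2 returns [((0, (3)), 3)]
= [((0, (3)), 3)]

Answer: [((0, (3)), 3)]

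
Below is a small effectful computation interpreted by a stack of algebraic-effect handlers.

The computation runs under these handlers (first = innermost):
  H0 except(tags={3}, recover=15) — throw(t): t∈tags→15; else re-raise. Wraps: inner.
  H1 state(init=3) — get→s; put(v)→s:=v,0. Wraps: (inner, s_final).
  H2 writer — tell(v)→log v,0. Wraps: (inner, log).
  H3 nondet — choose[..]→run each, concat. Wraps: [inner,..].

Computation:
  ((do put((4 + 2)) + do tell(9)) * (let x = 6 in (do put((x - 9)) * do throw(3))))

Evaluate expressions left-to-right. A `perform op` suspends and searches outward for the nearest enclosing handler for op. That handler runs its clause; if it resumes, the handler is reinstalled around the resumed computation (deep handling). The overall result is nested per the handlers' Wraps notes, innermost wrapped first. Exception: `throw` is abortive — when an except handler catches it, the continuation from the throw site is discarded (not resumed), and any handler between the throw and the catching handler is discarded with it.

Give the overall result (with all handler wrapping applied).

Working:
put(6) @ H1 ⇒ s:=6
tell(9) @ H2 ⇒ log+=9
put(-3) @ H1 ⇒ s:=-3
throw(3) @ H0 caught ⇒ 15
H1 returns (15, -3)
H2 returns ((15, -3), (9))
H3 returns [((15, -3), (9))]
= [((15, -3), (9))]

Answer: [((15, -3), (9))]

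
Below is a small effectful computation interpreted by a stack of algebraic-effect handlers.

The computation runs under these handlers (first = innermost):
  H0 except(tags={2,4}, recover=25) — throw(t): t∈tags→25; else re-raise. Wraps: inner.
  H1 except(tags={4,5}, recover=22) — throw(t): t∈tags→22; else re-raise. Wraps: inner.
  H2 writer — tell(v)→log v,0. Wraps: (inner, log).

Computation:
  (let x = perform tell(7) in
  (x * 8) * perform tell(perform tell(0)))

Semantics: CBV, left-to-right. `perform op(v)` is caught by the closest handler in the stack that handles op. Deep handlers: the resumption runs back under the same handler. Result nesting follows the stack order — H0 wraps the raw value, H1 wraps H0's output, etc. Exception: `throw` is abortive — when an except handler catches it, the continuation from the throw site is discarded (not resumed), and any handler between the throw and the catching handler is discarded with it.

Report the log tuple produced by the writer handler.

Answer: (7, 0, 0)

Working:
tell(7) @ H2 ⇒ log+=7
tell(0) @ H2 ⇒ log+=0
tell(0) @ H2 ⇒ log+=0
H0 returns 0
H1 returns 0
H2 returns (0, (7, 0, 0))
= (0, (7, 0, 0))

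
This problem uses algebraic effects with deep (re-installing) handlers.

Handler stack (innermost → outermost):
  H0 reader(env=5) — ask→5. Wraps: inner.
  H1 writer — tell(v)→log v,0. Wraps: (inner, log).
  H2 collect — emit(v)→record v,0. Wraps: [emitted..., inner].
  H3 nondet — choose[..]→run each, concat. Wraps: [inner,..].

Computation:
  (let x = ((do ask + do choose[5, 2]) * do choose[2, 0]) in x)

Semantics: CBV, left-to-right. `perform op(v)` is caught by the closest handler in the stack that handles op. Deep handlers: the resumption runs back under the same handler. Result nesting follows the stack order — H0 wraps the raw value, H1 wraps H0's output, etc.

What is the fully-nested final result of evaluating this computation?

Step-by-step:
ask @ H0 ⇒ 5
choose[5, 2] @ H3
  branch[0] choose=5:
    choose[2, 0] @ H3
      branch[0] choose=2:
        H0 returns 20
        H1 returns (20, ())
        H2 returns [(20, ())]
        H3 returns [[(20, ())]]
      branch[1] choose=0:
        H0 returns 0
        H1 returns (0, ())
        H2 returns [(0, ())]
        H3 returns [[(0, ())]]
  branch[1] choose=2:
    choose[2, 0] @ H3
      branch[0] choose=2:
        H0 returns 14
        H1 returns (14, ())
        H2 returns [(14, ())]
        H3 returns [[(14, ())]]
      branch[1] choose=0:
        H0 returns 0
        H1 returns (0, ())
        H2 returns [(0, ())]
        H3 returns [[(0, ())]]
= [[(20, ())], [(0, ())], [(14, ())], [(0, ())]]

Answer: [[(20, ())], [(0, ())], [(14, ())], [(0, ())]]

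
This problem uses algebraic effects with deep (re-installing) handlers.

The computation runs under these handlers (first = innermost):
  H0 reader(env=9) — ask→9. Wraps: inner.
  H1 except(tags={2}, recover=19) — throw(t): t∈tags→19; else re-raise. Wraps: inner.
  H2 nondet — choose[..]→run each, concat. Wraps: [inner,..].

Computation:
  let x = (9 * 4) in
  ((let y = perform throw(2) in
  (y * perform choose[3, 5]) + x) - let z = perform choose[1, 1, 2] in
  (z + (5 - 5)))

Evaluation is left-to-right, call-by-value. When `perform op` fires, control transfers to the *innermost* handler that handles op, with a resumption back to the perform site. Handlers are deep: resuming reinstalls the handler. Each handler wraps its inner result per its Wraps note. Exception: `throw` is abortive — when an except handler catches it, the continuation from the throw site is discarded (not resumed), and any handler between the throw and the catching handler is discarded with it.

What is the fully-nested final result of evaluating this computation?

Answer: [19]

Evaluation trace:
throw(2) @ H1 caught ⇒ 19
H2 returns [19]
= [19]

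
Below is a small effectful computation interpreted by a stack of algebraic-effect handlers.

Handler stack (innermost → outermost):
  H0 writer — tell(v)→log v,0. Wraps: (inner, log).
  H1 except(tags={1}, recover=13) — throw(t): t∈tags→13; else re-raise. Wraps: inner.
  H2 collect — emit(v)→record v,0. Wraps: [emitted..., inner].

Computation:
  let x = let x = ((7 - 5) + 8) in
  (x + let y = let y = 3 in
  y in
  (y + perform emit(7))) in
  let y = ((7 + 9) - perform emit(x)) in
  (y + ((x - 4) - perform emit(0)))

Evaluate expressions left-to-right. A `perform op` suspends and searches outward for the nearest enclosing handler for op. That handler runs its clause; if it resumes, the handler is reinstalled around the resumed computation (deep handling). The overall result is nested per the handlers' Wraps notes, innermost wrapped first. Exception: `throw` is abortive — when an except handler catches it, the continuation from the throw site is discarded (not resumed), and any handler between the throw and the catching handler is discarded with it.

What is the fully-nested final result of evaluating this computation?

Answer: [7, 13, 0, (25, ())]

Step-by-step:
emit(7) @ H2 ⇒ out+=7
emit(13) @ H2 ⇒ out+=13
emit(0) @ H2 ⇒ out+=0
H0 returns (25, ())
H1 returns (25, ())
H2 returns [7, 13, 0, (25, ())]
= [7, 13, 0, (25, ())]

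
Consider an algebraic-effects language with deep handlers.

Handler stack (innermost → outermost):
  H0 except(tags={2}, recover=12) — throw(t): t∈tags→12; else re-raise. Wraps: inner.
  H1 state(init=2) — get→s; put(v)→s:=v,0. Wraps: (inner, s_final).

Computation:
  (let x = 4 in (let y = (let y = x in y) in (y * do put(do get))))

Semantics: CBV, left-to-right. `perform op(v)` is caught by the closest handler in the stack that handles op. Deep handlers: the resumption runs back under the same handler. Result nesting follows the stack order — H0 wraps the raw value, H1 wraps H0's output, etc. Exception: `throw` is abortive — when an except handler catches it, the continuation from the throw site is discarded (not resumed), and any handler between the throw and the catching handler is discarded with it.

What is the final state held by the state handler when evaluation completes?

Answer: 2

Step-by-step:
get @ H1 ⇒ 2
put(2) @ H1 ⇒ s:=2
H0 returns 0
H1 returns (0, 2)
= (0, 2)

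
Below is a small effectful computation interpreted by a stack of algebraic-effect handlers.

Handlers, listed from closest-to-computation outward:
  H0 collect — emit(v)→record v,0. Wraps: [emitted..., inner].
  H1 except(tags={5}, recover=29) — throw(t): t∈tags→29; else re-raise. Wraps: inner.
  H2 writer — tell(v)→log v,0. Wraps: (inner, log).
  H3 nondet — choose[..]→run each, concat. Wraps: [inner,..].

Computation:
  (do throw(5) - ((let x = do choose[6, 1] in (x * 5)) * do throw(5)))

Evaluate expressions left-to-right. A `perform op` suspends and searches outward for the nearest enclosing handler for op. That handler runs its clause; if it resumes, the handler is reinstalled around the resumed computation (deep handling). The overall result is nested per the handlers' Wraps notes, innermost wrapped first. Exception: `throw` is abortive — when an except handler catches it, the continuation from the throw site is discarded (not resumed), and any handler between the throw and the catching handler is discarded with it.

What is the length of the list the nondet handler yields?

Step-by-step:
throw(5) @ H1 caught ⇒ 29
H2 returns (29, ())
H3 returns [(29, ())]
= [(29, ())]

Answer: 1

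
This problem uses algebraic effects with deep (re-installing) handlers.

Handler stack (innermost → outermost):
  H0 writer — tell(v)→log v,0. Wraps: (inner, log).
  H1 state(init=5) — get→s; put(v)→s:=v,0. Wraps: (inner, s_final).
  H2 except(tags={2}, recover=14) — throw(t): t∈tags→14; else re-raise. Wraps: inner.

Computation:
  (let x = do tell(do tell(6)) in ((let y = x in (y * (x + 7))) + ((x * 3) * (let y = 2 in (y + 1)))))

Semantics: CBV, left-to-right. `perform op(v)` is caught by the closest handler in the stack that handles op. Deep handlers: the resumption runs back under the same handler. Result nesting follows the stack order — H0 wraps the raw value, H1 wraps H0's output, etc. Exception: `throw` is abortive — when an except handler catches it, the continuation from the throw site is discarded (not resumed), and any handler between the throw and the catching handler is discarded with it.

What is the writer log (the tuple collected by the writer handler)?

Answer: (6, 0)

Working:
tell(6) @ H0 ⇒ log+=6
tell(0) @ H0 ⇒ log+=0
H0 returns (0, (6, 0))
H1 returns ((0, (6, 0)), 5)
H2 returns ((0, (6, 0)), 5)
= ((0, (6, 0)), 5)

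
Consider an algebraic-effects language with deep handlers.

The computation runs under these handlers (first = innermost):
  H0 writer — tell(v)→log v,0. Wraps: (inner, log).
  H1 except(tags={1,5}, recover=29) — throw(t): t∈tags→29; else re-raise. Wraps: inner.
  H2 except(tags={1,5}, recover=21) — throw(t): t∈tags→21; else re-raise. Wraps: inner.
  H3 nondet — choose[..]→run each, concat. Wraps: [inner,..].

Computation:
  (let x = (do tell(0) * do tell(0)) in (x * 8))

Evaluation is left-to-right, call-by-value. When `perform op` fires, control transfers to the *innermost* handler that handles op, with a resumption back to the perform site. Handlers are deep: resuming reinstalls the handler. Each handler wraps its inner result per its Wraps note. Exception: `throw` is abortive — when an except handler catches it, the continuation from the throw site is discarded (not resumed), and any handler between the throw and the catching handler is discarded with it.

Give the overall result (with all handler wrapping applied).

Working:
tell(0) @ H0 ⇒ log+=0
tell(0) @ H0 ⇒ log+=0
H0 returns (0, (0, 0))
H1 returns (0, (0, 0))
H2 returns (0, (0, 0))
H3 returns [(0, (0, 0))]
= [(0, (0, 0))]

Answer: [(0, (0, 0))]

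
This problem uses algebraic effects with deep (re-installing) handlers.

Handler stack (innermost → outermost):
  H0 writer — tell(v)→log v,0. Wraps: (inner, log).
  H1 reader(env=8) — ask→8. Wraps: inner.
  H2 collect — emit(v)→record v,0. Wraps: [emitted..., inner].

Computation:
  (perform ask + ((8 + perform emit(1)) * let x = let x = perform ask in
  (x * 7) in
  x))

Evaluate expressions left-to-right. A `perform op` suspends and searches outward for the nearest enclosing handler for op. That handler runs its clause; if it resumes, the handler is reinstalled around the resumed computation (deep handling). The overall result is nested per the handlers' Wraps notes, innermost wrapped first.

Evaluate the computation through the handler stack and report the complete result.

Answer: [1, (456, ())]

Evaluation trace:
ask @ H1 ⇒ 8
emit(1) @ H2 ⇒ out+=1
ask @ H1 ⇒ 8
H0 returns (456, ())
H1 returns (456, ())
H2 returns [1, (456, ())]
= [1, (456, ())]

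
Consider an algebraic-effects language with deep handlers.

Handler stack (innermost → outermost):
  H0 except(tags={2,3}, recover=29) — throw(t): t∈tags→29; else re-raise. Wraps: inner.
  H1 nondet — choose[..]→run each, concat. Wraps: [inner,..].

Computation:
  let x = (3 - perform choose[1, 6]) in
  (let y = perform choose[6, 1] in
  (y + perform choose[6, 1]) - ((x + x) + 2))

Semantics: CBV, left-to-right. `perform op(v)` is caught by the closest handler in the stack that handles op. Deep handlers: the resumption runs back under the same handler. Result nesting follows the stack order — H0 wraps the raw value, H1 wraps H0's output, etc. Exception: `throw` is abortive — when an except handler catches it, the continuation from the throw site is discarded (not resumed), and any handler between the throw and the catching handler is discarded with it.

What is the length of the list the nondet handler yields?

Step-by-step:
choose[1, 6] @ H1
  branch[0] choose=1:
    choose[6, 1] @ H1
      branch[0] choose=6:
        choose[6, 1] @ H1
          branch[0] choose=6:
            H0 returns 6
            H1 returns [6]
          branch[1] choose=1:
            H0 returns 1
            H1 returns [1]
      branch[1] choose=1:
        choose[6, 1] @ H1
          branch[0] choose=6:
            H0 returns 1
            H1 returns [1]
          branch[1] choose=1:
            H0 returns -4
            H1 returns [-4]
  branch[1] choose=6:
    choose[6, 1] @ H1
      branch[0] choose=6:
        choose[6, 1] @ H1
          branch[0] choose=6:
            H0 returns 16
            H1 returns [16]
          branch[1] choose=1:
            H0 returns 11
            H1 returns [11]
      branch[1] choose=1:
        choose[6, 1] @ H1
          branch[0] choose=6:
            H0 returns 11
            H1 returns [11]
          branch[1] choose=1:
            H0 returns 6
            H1 returns [6]
= [6, 1, 1, -4, 16, 11, 11, 6]

Answer: 8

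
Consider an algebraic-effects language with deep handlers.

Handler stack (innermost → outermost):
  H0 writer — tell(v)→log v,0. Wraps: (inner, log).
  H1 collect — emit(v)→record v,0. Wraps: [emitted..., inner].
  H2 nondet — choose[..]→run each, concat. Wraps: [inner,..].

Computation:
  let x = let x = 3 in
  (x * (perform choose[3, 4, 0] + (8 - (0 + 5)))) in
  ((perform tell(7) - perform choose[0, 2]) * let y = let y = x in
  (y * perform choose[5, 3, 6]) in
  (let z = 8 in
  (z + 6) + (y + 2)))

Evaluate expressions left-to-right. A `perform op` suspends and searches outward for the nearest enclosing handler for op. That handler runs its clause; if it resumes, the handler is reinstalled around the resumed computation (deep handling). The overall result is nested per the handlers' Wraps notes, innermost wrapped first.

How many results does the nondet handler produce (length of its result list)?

Answer: 18

Working:
choose[3, 4, 0] @ H2
  branch[0] choose=3:
    tell(7) @ H0 ⇒ log+=7
    choose[0, 2] @ H2
      branch[0] choose=0:
        choose[5, 3, 6] @ H2
          branch[0] choose=5:
            H0 returns (0, (7))
            H1 returns [(0, (7))]
            H2 returns [[(0, (7))]]
          branch[1] choose=3:
            H0 returns (0, (7))
            H1 returns [(0, (7))]
            H2 returns [[(0, (7))]]
          branch[2] choose=6:
            H0 returns (0, (7))
            H1 returns [(0, (7))]
            H2 returns [[(0, (7))]]
      branch[1] choose=2:
        choose[5, 3, 6] @ H2
          branch[0] choose=5:
            H0 returns (-212, (7))
            H1 returns [(-212, (7))]
            H2 returns [[(-212, (7))]]
          branch[1] choose=3:
            H0 returns (-140, (7))
            H1 returns [(-140, (7))]
            H2 returns [[(-140, (7))]]
          branch[2] choose=6:
            H0 returns (-248, (7))
            H1 returns [(-248, (7))]
            H2 returns [[(-248, (7))]]
  branch[1] choose=4:
    tell(7) @ H0 ⇒ log+=7
    choose[0, 2] @ H2
      branch[0] choose=0:
        choose[5, 3, 6] @ H2
          branch[0] choose=5:
            H0 returns (0, (7))
            H1 returns [(0, (7))]
            H2 returns [[(0, (7))]]
          branch[1] choose=3:
            H0 returns (0, (7))
            H1 returns [(0, (7))]
            H2 returns [[(0, (7))]]
          branch[2] choose=6:
            H0 returns (0, (7))
            H1 returns [(0, (7))]
            H2 returns [[(0, (7))]]
      branch[1] choose=2:
        choose[5, 3, 6] @ H2
          branch[0] choose=5:
            H0 returns (-242, (7))
            H1 returns [(-242, (7))]
            H2 returns [[(-242, (7))]]
          branch[1] choose=3:
            H0 returns (-158, (7))
            H1 returns [(-158, (7))]
            H2 returns [[(-158, (7))]]
          branch[2] choose=6:
            H0 returns (-284, (7))
            H1 returns [(-284, (7))]
            H2 returns [[(-284, (7))]]
  branch[2] choose=0:
    tell(7) @ H0 ⇒ log+=7
    choose[0, 2] @ H2
      branch[0] choose=0:
        choose[5, 3, 6] @ H2
          branch[0] choose=5:
            H0 returns (0, (7))
            H1 returns [(0, (7))]
            H2 returns [[(0, (7))]]
          branch[1] choose=3:
            H0 returns (0, (7))
            H1 returns [(0, (7))]
            H2 returns [[(0, (7))]]
          branch[2] choose=6:
            H0 returns (0, (7))
            H1 returns [(0, (7))]
            H2 returns [[(0, (7))]]
      branch[1] choose=2:
        choose[5, 3, 6] @ H2
          branch[0] choose=5:
            H0 returns (-122, (7))
            H1 returns [(-122, (7))]
            H2 returns [[(-122, (7))]]
          branch[1] choose=3:
            H0 returns (-86, (7))
            H1 returns [(-86, (7))]
            H2 returns [[(-86, (7))]]
          branch[2] choose=6:
            H0 returns (-140, (7))
            H1 returns [(-140, (7))]
            H2 returns [[(-140, (7))]]
= [[(0, (7))], [(0, (7))], [(0, (7))], [(-212, (7))], [(-140, (7))], [(-248, (7))], [(0, (7))], [(0, (7))], [(0, (7))], [(-242, (7))], [(-158, (7))], [(-284, (7))], [(0, (7))], [(0, (7))], [(0, (7))], [(-122, (7))], [(-86, (7))], [(-140, (7))]]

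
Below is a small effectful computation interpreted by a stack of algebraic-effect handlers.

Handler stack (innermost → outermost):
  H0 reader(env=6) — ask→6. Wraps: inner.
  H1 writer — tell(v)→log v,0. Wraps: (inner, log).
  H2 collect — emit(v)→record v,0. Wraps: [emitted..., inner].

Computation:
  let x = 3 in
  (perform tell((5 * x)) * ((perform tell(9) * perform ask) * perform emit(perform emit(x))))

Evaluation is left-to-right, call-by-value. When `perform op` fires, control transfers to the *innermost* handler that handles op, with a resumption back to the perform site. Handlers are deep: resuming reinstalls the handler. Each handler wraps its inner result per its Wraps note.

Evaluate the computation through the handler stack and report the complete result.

Answer: [3, 0, (0, (15, 9))]

Working:
tell(15) @ H1 ⇒ log+=15
tell(9) @ H1 ⇒ log+=9
ask @ H0 ⇒ 6
emit(3) @ H2 ⇒ out+=3
emit(0) @ H2 ⇒ out+=0
H0 returns 0
H1 returns (0, (15, 9))
H2 returns [3, 0, (0, (15, 9))]
= [3, 0, (0, (15, 9))]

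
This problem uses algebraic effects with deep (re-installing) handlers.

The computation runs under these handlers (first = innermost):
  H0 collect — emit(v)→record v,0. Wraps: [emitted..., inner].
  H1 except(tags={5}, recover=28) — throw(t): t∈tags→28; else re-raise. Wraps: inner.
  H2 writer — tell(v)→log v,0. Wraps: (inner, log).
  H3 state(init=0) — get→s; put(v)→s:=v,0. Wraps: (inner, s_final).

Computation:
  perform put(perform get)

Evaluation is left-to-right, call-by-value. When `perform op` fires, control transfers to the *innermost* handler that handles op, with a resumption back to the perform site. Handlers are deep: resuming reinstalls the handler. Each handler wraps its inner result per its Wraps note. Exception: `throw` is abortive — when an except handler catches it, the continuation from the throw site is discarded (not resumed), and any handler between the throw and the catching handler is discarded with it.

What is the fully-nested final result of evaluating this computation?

Answer: (([0], ()), 0)

Evaluation trace:
get @ H3 ⇒ 0
put(0) @ H3 ⇒ s:=0
H0 returns [0]
H1 returns [0]
H2 returns ([0], ())
H3 returns (([0], ()), 0)
= (([0], ()), 0)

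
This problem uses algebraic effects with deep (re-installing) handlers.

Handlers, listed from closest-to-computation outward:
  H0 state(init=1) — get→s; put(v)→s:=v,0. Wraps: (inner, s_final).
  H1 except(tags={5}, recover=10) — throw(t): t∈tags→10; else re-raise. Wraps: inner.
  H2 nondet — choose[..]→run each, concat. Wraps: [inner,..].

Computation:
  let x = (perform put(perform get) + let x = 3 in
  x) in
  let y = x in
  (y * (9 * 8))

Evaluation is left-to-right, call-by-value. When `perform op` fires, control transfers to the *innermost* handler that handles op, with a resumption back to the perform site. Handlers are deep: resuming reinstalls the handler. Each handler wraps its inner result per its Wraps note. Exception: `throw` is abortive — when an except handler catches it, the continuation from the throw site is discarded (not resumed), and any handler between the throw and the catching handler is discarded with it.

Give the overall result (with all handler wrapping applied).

Answer: [(216, 1)]

Step-by-step:
get @ H0 ⇒ 1
put(1) @ H0 ⇒ s:=1
H0 returns (216, 1)
H1 returns (216, 1)
H2 returns [(216, 1)]
= [(216, 1)]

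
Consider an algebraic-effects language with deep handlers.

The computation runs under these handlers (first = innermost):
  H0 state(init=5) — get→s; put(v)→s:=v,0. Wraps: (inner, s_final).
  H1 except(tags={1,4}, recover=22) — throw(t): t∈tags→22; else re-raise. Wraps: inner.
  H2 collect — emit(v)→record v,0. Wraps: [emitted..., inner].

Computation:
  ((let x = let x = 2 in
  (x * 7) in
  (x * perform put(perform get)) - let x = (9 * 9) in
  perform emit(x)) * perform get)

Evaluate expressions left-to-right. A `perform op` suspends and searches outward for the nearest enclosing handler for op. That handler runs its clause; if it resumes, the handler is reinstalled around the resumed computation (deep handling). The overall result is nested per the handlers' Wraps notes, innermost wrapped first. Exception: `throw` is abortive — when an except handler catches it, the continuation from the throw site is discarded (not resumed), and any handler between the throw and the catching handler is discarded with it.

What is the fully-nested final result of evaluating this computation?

Answer: [81, (0, 5)]

Step-by-step:
get @ H0 ⇒ 5
put(5) @ H0 ⇒ s:=5
emit(81) @ H2 ⇒ out+=81
get @ H0 ⇒ 5
H0 returns (0, 5)
H1 returns (0, 5)
H2 returns [81, (0, 5)]
= [81, (0, 5)]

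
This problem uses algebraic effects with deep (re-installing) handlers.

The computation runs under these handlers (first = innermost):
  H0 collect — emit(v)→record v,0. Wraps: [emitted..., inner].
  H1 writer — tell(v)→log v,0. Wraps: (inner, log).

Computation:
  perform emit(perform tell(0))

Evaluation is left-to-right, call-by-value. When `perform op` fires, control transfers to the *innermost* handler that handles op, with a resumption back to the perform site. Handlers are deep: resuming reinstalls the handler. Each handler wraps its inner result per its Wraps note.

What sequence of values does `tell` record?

Answer: (0)

Working:
tell(0) @ H1 ⇒ log+=0
emit(0) @ H0 ⇒ out+=0
H0 returns [0, 0]
H1 returns ([0, 0], (0))
= ([0, 0], (0))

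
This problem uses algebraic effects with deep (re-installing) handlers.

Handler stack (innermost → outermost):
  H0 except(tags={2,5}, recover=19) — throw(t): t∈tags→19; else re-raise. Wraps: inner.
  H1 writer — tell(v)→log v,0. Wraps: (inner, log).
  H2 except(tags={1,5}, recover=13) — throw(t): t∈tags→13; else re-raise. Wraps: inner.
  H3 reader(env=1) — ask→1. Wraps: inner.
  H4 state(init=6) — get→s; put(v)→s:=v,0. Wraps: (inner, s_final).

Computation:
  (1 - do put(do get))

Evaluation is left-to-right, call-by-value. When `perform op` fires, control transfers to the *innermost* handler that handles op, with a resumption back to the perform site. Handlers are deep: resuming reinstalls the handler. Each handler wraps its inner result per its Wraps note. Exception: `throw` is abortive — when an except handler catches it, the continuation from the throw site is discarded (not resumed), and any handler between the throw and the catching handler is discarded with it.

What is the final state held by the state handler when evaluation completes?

Answer: 6

Step-by-step:
get @ H4 ⇒ 6
put(6) @ H4 ⇒ s:=6
H0 returns 1
H1 returns (1, ())
H2 returns (1, ())
H3 returns (1, ())
H4 returns ((1, ()), 6)
= ((1, ()), 6)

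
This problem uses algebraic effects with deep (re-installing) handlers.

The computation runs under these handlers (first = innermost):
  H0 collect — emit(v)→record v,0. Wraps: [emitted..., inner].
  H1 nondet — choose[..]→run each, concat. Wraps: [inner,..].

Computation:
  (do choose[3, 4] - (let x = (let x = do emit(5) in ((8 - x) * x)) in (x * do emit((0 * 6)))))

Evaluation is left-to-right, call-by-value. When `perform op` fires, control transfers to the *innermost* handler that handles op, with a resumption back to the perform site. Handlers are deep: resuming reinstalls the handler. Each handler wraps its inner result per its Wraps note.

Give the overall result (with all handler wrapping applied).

Answer: [[5, 0, 3], [5, 0, 4]]

Step-by-step:
choose[3, 4] @ H1
  branch[0] choose=3:
    emit(5) @ H0 ⇒ out+=5
    emit(0) @ H0 ⇒ out+=0
    H0 returns [5, 0, 3]
    H1 returns [[5, 0, 3]]
  branch[1] choose=4:
    emit(5) @ H0 ⇒ out+=5
    emit(0) @ H0 ⇒ out+=0
    H0 returns [5, 0, 4]
    H1 returns [[5, 0, 4]]
= [[5, 0, 3], [5, 0, 4]]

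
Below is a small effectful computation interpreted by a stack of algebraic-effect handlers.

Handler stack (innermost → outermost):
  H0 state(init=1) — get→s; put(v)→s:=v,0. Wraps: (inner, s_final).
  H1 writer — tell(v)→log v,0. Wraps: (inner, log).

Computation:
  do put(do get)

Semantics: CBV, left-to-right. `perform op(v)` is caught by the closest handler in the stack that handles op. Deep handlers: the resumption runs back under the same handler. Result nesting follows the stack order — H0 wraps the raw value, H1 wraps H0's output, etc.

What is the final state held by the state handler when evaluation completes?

Step-by-step:
get @ H0 ⇒ 1
put(1) @ H0 ⇒ s:=1
H0 returns (0, 1)
H1 returns ((0, 1), ())
= ((0, 1), ())

Answer: 1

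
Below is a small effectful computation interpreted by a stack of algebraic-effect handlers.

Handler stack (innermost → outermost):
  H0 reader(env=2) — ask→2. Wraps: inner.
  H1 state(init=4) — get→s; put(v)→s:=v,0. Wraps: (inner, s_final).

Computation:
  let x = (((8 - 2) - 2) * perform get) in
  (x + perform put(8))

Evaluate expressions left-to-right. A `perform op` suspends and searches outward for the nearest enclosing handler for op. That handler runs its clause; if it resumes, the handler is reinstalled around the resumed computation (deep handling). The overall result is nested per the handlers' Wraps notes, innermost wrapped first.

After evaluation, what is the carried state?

Evaluation trace:
get @ H1 ⇒ 4
put(8) @ H1 ⇒ s:=8
H0 returns 16
H1 returns (16, 8)
= (16, 8)

Answer: 8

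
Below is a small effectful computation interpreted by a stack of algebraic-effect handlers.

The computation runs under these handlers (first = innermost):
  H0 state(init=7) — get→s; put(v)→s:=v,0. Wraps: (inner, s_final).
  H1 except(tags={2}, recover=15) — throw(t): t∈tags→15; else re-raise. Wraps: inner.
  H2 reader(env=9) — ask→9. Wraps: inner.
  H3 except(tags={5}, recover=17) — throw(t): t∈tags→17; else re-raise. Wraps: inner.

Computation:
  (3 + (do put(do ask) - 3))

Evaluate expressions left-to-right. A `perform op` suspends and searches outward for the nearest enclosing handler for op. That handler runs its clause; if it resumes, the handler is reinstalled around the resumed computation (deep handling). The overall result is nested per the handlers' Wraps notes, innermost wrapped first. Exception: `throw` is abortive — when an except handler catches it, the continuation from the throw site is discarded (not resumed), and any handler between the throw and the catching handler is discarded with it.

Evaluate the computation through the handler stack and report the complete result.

Answer: (0, 9)

Working:
ask @ H2 ⇒ 9
put(9) @ H0 ⇒ s:=9
H0 returns (0, 9)
H1 returns (0, 9)
H2 returns (0, 9)
H3 returns (0, 9)
= (0, 9)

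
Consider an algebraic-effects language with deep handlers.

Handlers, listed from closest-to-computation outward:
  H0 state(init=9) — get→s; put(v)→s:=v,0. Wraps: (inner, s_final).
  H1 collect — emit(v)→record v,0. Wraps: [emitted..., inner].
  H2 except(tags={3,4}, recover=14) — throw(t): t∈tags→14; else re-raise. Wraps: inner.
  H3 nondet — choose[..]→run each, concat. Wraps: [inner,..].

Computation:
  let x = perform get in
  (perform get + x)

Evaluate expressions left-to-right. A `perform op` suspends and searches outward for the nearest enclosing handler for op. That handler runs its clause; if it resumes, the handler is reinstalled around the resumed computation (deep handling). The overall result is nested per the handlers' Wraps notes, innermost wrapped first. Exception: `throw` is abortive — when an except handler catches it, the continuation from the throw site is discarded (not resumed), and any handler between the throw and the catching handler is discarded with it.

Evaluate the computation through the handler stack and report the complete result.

Answer: [[(18, 9)]]

Step-by-step:
get @ H0 ⇒ 9
get @ H0 ⇒ 9
H0 returns (18, 9)
H1 returns [(18, 9)]
H2 returns [(18, 9)]
H3 returns [[(18, 9)]]
= [[(18, 9)]]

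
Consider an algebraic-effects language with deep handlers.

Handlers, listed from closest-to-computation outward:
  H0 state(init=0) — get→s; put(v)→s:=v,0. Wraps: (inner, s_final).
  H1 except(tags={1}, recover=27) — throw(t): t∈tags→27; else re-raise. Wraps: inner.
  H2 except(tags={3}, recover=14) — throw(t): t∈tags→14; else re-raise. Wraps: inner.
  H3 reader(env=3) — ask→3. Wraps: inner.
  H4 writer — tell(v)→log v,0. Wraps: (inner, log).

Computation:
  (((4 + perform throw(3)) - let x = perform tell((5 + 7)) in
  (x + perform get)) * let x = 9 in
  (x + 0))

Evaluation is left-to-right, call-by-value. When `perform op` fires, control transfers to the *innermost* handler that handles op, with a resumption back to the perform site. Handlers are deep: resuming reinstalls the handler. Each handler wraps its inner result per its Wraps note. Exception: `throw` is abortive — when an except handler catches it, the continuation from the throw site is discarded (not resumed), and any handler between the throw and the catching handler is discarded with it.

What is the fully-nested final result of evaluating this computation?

Step-by-step:
throw(3) @ H1 re-raised
throw(3) @ H2 caught ⇒ 14
H3 returns 14
H4 returns (14, ())
= (14, ())

Answer: (14, ())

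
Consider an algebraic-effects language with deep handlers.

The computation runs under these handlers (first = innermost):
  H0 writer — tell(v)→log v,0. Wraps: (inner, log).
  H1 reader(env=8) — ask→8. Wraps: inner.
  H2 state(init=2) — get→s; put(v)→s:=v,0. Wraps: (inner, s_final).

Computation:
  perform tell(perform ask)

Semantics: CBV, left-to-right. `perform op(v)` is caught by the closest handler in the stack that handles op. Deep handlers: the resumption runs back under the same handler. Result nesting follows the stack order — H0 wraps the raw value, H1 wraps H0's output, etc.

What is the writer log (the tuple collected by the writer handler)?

Step-by-step:
ask @ H1 ⇒ 8
tell(8) @ H0 ⇒ log+=8
H0 returns (0, (8))
H1 returns (0, (8))
H2 returns ((0, (8)), 2)
= ((0, (8)), 2)

Answer: (8)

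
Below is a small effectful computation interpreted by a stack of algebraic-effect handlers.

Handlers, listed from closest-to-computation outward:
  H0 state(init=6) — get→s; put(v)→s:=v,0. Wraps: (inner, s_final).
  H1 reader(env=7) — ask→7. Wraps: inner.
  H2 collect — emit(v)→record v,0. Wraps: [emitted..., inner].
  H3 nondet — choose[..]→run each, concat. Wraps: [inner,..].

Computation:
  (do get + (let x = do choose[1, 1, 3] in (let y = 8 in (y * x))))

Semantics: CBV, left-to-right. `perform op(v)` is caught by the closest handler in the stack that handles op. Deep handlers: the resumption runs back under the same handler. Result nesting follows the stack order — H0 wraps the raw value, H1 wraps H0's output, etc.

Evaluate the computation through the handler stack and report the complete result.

Answer: [[(14, 6)], [(14, 6)], [(30, 6)]]

Step-by-step:
get @ H0 ⇒ 6
choose[1, 1, 3] @ H3
  branch[0] choose=1:
    H0 returns (14, 6)
    H1 returns (14, 6)
    H2 returns [(14, 6)]
    H3 returns [[(14, 6)]]
  branch[1] choose=1:
    H0 returns (14, 6)
    H1 returns (14, 6)
    H2 returns [(14, 6)]
    H3 returns [[(14, 6)]]
  branch[2] choose=3:
    H0 returns (30, 6)
    H1 returns (30, 6)
    H2 returns [(30, 6)]
    H3 returns [[(30, 6)]]
= [[(14, 6)], [(14, 6)], [(30, 6)]]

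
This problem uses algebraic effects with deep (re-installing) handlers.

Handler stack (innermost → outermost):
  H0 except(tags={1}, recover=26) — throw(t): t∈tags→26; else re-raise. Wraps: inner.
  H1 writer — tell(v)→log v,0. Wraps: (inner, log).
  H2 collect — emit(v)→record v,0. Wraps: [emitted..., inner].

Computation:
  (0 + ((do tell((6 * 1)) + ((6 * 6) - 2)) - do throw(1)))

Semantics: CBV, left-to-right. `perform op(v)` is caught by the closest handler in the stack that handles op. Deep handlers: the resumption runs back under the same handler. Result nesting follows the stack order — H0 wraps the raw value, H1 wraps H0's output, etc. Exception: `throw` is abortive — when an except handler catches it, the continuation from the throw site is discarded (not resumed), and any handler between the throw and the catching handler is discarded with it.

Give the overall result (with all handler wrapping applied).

Answer: [(26, (6))]

Step-by-step:
tell(6) @ H1 ⇒ log+=6
throw(1) @ H0 caught ⇒ 26
H1 returns (26, (6))
H2 returns [(26, (6))]
= [(26, (6))]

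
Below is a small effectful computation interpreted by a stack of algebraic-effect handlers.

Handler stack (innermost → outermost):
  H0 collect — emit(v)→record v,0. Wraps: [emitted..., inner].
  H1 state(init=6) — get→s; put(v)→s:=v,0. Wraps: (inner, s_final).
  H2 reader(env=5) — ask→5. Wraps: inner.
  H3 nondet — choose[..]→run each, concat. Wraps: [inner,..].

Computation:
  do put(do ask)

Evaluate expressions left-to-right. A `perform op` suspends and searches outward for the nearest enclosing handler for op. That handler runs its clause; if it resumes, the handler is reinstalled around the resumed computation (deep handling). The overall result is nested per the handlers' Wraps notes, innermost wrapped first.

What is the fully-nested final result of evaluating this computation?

Working:
ask @ H2 ⇒ 5
put(5) @ H1 ⇒ s:=5
H0 returns [0]
H1 returns ([0], 5)
H2 returns ([0], 5)
H3 returns [([0], 5)]
= [([0], 5)]

Answer: [([0], 5)]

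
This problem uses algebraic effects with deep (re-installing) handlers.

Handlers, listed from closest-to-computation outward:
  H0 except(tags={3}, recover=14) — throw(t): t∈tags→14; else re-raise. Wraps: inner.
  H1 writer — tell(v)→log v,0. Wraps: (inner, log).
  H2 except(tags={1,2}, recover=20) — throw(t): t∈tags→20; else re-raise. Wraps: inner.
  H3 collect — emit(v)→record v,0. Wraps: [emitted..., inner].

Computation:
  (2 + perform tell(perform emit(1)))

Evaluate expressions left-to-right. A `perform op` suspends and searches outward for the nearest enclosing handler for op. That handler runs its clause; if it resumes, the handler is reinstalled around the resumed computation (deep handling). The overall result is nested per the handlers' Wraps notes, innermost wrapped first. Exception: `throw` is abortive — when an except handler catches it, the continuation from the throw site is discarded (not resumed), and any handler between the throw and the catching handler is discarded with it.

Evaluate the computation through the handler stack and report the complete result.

Step-by-step:
emit(1) @ H3 ⇒ out+=1
tell(0) @ H1 ⇒ log+=0
H0 returns 2
H1 returns (2, (0))
H2 returns (2, (0))
H3 returns [1, (2, (0))]
= [1, (2, (0))]

Answer: [1, (2, (0))]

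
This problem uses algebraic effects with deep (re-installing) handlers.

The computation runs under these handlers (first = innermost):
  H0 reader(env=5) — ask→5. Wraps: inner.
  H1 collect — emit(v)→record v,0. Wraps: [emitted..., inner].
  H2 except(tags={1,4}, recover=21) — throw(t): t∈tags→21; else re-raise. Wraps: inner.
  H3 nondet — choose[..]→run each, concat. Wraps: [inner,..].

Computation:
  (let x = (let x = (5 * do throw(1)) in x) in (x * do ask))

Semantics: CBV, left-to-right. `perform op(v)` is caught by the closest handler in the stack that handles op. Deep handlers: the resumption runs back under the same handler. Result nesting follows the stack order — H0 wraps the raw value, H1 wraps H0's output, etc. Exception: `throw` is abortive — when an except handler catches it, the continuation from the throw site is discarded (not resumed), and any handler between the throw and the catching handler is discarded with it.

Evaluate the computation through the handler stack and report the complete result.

Answer: [21]

Working:
throw(1) @ H2 caught ⇒ 21
H3 returns [21]
= [21]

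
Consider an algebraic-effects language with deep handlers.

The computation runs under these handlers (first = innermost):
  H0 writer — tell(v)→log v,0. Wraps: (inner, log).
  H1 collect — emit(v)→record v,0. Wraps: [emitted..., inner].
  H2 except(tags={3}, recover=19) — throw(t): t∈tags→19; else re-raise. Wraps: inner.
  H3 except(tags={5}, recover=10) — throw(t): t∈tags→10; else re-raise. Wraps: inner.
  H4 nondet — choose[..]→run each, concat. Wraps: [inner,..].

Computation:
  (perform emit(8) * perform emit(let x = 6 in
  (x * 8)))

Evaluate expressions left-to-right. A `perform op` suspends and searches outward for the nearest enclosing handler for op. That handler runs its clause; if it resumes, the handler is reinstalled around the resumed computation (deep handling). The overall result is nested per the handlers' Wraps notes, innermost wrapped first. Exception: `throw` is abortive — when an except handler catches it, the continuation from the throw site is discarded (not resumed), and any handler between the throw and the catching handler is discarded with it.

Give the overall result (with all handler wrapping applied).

Step-by-step:
emit(8) @ H1 ⇒ out+=8
emit(48) @ H1 ⇒ out+=48
H0 returns (0, ())
H1 returns [8, 48, (0, ())]
H2 returns [8, 48, (0, ())]
H3 returns [8, 48, (0, ())]
H4 returns [[8, 48, (0, ())]]
= [[8, 48, (0, ())]]

Answer: [[8, 48, (0, ())]]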